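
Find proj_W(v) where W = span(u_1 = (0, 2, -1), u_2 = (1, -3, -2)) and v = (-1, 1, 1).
proj_W(v) = (-13/27, 29/27, 31/27)

Set up U = [u_1 | ... | u_2] ∈ R^(3×2). The projector onto W = col(U) is P = U (U^T U)^(-1) U^T.
Compute U^T U =
  [5, -4]
  [-4, 14],
and U^T v = (1, -6).
Solve U^T U · c = U^T v for the coefficients: c = (-5/27, -13/27). The projection is proj_W(v) = U c.
Check: (v - proj_W(v)) · u_1 = 0  (should be 0).
Check: (v - proj_W(v)) · u_2 = 0  (should be 0).
Result: proj_W(v) = (-13/27, 29/27, 31/27).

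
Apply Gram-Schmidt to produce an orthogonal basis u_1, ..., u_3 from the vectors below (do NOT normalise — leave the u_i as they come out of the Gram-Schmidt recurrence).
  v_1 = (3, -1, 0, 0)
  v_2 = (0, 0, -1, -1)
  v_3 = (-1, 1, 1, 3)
Orthogonal basis:
  u_1 = (3, -1, 0, 0)
  u_2 = (0, 0, -1, -1)
  u_3 = (1/5, 3/5, -1, 1)

Apply the Gram-Schmidt recurrence
  u_1 = v_1
  u_i = v_i − Σ_{j<i} ((v_i · u_j) / (u_j · u_j)) · u_j.

Step by step this gives:
  u_1 = (3, -1, 0, 0)
  u_2 = (0, 0, -1, -1)
  u_3 = (1/5, 3/5, -1, 1)

Orthogonality check:
  u_2 · u_1 = 0 (should be 0)
  u_3 · u_1 = 0 (should be 0)
  u_3 · u_2 = 0 (should be 0)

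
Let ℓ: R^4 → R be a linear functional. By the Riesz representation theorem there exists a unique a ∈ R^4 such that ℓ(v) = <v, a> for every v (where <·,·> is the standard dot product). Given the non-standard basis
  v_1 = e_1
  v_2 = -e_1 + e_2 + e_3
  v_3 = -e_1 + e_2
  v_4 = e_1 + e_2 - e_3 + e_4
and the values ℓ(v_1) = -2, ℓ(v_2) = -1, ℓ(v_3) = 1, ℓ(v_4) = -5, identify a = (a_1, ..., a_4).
a = (-2, -1, -2, -4)

Write a = (a_1, ..., a_4) in the standard basis. For each basis vector v_i, ℓ(v_i) = <v_i, a> is a linear equation in the a_j's. Collect the n equations into a matrix system V a = ℓ, where row i of V is v_i (expressed in the standard basis). Since V is invertible (lower-triangular with 1s on the diagonal, up to permutation), solve by back-substitution:
  V =
[[1, 0, 0, 0],
 [-1, 1, 1, 0],
 [-1, 1, 0, 0],
 [1, 1, -1, 1]]
  V a = (-2, -1, 1, -5)
Solving gives a = (-2, -1, -2, -4).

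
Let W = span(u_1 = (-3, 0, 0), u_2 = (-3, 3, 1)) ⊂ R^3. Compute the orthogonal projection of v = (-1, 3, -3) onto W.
proj_W(v) = (-1, 9/5, 3/5)

Set up U = [u_1 | ... | u_2] ∈ R^(3×2). The projector onto W = col(U) is P = U (U^T U)^(-1) U^T.
Compute U^T U =
  [9, 9]
  [9, 19],
and U^T v = (3, 9).
Solve U^T U · c = U^T v for the coefficients: c = (-4/15, 3/5). The projection is proj_W(v) = U c.
Check: (v - proj_W(v)) · u_1 = 0  (should be 0).
Check: (v - proj_W(v)) · u_2 = 0  (should be 0).
Result: proj_W(v) = (-1, 9/5, 3/5).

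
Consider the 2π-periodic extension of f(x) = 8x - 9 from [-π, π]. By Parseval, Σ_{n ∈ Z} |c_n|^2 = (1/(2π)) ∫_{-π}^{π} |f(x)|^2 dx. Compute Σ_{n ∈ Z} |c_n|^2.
Σ |c_n|^2 = 64π^2/3 + 81

Expand and integrate term by term over [-π, π]:
  ∫ (8x)^2 dx = 64·(2π^3/3); ∫ 2·8·(-9)·x dx = 0 (odd integrand); ∫ (-9)^2 dx = 81·2π.
So (1/(2π)) ∫_{-π}^{π} (8x - 9)^2 dx = 64π^2/3 + 81 = 64π^2/3 + 81.
Parseval ⇒ Σ |c_n|^2 = 64π^2/3 + 81.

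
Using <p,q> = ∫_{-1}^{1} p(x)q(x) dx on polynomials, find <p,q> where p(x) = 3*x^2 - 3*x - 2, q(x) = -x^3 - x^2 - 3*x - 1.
<p,q> = 28/3

Expand the product: p(x)·q(x) = -3*x^5 - 4*x^3 + 8*x^2 + 9*x + 2.
∫_{-1}^{1} of each monomial x^k gives [2/(k+1) if k even, 0 if k odd]. Integrating term-by-term (or equivalently evaluating the antiderivative F(x) = -x^6/2 - x^4 + 8*x^3/3 + 9*x^2/2 + 2*x at the endpoints):
  F(1) − F(−1) = 23/3 − (-5/3) = 28/3.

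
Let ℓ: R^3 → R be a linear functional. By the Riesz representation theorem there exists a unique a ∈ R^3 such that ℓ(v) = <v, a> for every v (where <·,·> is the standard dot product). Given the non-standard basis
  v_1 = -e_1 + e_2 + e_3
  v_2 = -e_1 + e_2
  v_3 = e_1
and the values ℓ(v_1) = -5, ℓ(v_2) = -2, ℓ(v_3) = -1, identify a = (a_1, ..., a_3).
a = (-1, -3, -3)

Write a = (a_1, ..., a_3) in the standard basis. For each basis vector v_i, ℓ(v_i) = <v_i, a> is a linear equation in the a_j's. Collect the n equations into a matrix system V a = ℓ, where row i of V is v_i (expressed in the standard basis). Since V is invertible (lower-triangular with 1s on the diagonal, up to permutation), solve by back-substitution:
  V =
[[-1, 1, 1],
 [-1, 1, 0],
 [1, 0, 0]]
  V a = (-5, -2, -1)
Solving gives a = (-1, -3, -3).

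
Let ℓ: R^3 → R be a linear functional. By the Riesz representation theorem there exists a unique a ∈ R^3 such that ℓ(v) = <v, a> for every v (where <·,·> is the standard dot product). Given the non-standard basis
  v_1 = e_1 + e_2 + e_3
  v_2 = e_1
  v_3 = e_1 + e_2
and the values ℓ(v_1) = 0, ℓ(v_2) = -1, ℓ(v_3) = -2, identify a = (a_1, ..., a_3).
a = (-1, -1, 2)

Write a = (a_1, ..., a_3) in the standard basis. For each basis vector v_i, ℓ(v_i) = <v_i, a> is a linear equation in the a_j's. Collect the n equations into a matrix system V a = ℓ, where row i of V is v_i (expressed in the standard basis). Since V is invertible (lower-triangular with 1s on the diagonal, up to permutation), solve by back-substitution:
  V =
[[1, 1, 1],
 [1, 0, 0],
 [1, 1, 0]]
  V a = (0, -1, -2)
Solving gives a = (-1, -1, 2).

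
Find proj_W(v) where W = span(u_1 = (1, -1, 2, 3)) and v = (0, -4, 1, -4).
proj_W(v) = (-2/5, 2/5, -4/5, -6/5)

Set up U = [u_1 | ... | u_1] ∈ R^(4×1). The projector onto W = col(U) is P = U (U^T U)^(-1) U^T.
Compute U^T U =
  [15],
and U^T v = (-6).
Solve U^T U · c = U^T v for the coefficients: c = (-2/5). The projection is proj_W(v) = U c.
Check: (v - proj_W(v)) · u_1 = 0  (should be 0).
Result: proj_W(v) = (-2/5, 2/5, -4/5, -6/5).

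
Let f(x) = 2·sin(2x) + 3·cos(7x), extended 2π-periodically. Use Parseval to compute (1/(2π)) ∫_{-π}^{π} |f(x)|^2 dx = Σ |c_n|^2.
Σ |c_n|^2 = 13/2

Expand |f|^2 and use orthogonality of {sin(nx), cos(mx)} on [-π, π]:
  ∫_{-π}^{π} sin(nx)^2 dx = π, ∫ cos(mx)^2 dx = π, and cross terms integrate to 0.
So ∫_{-π}^{π} f(x)^2 dx = 2^2 · π + 3^2 · π = (4 + 9)π.
Divide by 2π: (4 + 9)/2 = 13/2.
By Parseval, this equals Σ |c_n|^2.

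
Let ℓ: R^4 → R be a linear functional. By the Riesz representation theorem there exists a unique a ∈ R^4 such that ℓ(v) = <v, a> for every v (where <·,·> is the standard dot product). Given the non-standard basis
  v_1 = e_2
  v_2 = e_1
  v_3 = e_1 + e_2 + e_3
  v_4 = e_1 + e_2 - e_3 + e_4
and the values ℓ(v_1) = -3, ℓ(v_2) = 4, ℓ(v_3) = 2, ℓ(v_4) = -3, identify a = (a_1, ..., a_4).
a = (4, -3, 1, -3)

Write a = (a_1, ..., a_4) in the standard basis. For each basis vector v_i, ℓ(v_i) = <v_i, a> is a linear equation in the a_j's. Collect the n equations into a matrix system V a = ℓ, where row i of V is v_i (expressed in the standard basis). Since V is invertible (lower-triangular with 1s on the diagonal, up to permutation), solve by back-substitution:
  V =
[[0, 1, 0, 0],
 [1, 0, 0, 0],
 [1, 1, 1, 0],
 [1, 1, -1, 1]]
  V a = (-3, 4, 2, -3)
Solving gives a = (4, -3, 1, -3).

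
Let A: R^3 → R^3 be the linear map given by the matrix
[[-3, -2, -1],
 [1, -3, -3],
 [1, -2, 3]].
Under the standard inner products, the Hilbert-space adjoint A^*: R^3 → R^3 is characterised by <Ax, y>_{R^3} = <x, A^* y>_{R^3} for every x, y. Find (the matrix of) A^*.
A^* = A^T =
[[-3, 1, 1],
 [-2, -3, -2],
 [-1, -3, 3]]

For real matrices with standard dot products, the defining identity <Ax, y> = <x, A^* y> gives (Ax)^T y = x^T (A^*) y, i.e. x^T A^T y = x^T (A^*) y. Since this holds for all x, y, we must have A^* = A^T. Therefore
A^* =
[[-3, 1, 1],
 [-2, -3, -2],
 [-1, -3, 3]].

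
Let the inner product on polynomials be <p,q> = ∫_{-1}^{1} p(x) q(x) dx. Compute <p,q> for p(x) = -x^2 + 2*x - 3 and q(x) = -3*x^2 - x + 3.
<p,q> = -212/15

Expand the product: p(x)·q(x) = 3*x^4 - 5*x^3 + 4*x^2 + 9*x - 9.
∫_{-1}^{1} of each monomial x^k gives [2/(k+1) if k even, 0 if k odd]. Integrating term-by-term (or equivalently evaluating the antiderivative F(x) = 3*x^5/5 - 5*x^4/4 + 4*x^3/3 + 9*x^2/2 - 9*x at the endpoints):
  F(1) − F(−1) = -229/60 − (619/60) = -212/15.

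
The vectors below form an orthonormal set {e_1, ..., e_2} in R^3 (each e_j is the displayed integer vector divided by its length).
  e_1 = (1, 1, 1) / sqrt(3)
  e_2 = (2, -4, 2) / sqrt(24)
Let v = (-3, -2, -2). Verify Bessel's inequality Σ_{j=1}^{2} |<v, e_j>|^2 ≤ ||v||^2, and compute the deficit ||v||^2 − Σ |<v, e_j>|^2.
Σ |<v, e_j>|^2 = 33/2; ||v||^2 = 17; deficit = 1/2

Write each e_j = u_j / sqrt(<u_j, u_j>) where u_j is the displayed integer vector. Then <v, e_j> = <v, u_j> / sqrt(<u_j, u_j>), so |<v, e_j>|^2 = <v, u_j>^2 / <u_j, u_j>.
Coefficients: <v, e_1> = -7/sqrt(3), <v, e_2> = -2/sqrt(24).
Square and sum: Σ |<v, e_j>|^2 = 33/2.
Compute ||v||^2 = v·v = 17.
Deficit = 17 − 33/2 = 1/2 ≥ 0, confirming Bessel's inequality. (The deficit equals ||v − Σ <v,e_j> e_j||^2, the squared distance from v to span{e_j}.)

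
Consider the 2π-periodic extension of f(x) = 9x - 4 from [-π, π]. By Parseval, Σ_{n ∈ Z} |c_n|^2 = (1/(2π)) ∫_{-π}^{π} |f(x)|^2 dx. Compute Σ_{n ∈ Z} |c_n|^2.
Σ |c_n|^2 = 27π^2 + 16

Expand and integrate term by term over [-π, π]:
  ∫ (9x)^2 dx = 81·(2π^3/3); ∫ 2·9·(-4)·x dx = 0 (odd integrand); ∫ (-4)^2 dx = 16·2π.
So (1/(2π)) ∫_{-π}^{π} (9x - 4)^2 dx = 81π^2/3 + 16 = 27π^2 + 16.
Parseval ⇒ Σ |c_n|^2 = 27π^2 + 16.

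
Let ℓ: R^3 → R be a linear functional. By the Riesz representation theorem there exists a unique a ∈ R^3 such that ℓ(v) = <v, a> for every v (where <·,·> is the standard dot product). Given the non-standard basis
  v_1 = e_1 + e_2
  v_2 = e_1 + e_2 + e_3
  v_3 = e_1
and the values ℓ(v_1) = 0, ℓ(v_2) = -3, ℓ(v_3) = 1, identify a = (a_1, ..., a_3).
a = (1, -1, -3)

Write a = (a_1, ..., a_3) in the standard basis. For each basis vector v_i, ℓ(v_i) = <v_i, a> is a linear equation in the a_j's. Collect the n equations into a matrix system V a = ℓ, where row i of V is v_i (expressed in the standard basis). Since V is invertible (lower-triangular with 1s on the diagonal, up to permutation), solve by back-substitution:
  V =
[[1, 1, 0],
 [1, 1, 1],
 [1, 0, 0]]
  V a = (0, -3, 1)
Solving gives a = (1, -1, -3).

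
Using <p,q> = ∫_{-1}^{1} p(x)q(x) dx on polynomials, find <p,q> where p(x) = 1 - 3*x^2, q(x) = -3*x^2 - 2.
<p,q> = 8/5

Expand the product: p(x)·q(x) = 9*x^4 + 3*x^2 - 2.
∫_{-1}^{1} of each monomial x^k gives [2/(k+1) if k even, 0 if k odd]. Integrating term-by-term (or equivalently evaluating the antiderivative F(x) = 9*x^5/5 + x^3 - 2*x at the endpoints):
  F(1) − F(−1) = 4/5 − (-4/5) = 8/5.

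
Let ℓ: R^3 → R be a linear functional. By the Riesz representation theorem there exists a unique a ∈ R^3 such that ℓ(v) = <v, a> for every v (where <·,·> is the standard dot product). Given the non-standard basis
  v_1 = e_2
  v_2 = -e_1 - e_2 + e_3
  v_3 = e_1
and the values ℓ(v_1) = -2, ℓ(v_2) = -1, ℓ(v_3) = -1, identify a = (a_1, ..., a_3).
a = (-1, -2, -4)

Write a = (a_1, ..., a_3) in the standard basis. For each basis vector v_i, ℓ(v_i) = <v_i, a> is a linear equation in the a_j's. Collect the n equations into a matrix system V a = ℓ, where row i of V is v_i (expressed in the standard basis). Since V is invertible (lower-triangular with 1s on the diagonal, up to permutation), solve by back-substitution:
  V =
[[0, 1, 0],
 [-1, -1, 1],
 [1, 0, 0]]
  V a = (-2, -1, -1)
Solving gives a = (-1, -2, -4).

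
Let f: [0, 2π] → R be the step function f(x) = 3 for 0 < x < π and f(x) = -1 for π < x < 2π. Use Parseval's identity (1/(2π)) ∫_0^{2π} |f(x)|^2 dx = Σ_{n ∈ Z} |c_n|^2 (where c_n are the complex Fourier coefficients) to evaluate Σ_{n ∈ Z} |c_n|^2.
Σ |c_n|^2 = 5

Parseval equates the L^2 energy of f (normalised by 1/(2π)) with the ℓ^2 sum of its Fourier coefficients: (1/(2π)) ∫_0^{2π} |f|^2 = Σ |c_n|^2.
Compute the left side: (1/(2π)) [∫_0^π 3^2 dx + ∫_π^{2π} (-1)^2 dx] = (1/(2π)) · (9π + 1π) = (9 + 1)/2 = 5.
So Σ_{n ∈ Z} |c_n|^2 = 5.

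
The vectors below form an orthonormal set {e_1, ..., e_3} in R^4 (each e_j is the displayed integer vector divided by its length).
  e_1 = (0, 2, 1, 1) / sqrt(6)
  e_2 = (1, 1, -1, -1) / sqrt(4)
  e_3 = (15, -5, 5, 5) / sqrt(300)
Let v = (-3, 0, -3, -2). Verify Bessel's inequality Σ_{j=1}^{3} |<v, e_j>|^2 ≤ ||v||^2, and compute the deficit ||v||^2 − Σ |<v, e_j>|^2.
Σ |<v, e_j>|^2 = 43/2; ||v||^2 = 22; deficit = 1/2

Write each e_j = u_j / sqrt(<u_j, u_j>) where u_j is the displayed integer vector. Then <v, e_j> = <v, u_j> / sqrt(<u_j, u_j>), so |<v, e_j>|^2 = <v, u_j>^2 / <u_j, u_j>.
Coefficients: <v, e_1> = -5/sqrt(6), <v, e_2> = 2/sqrt(4), <v, e_3> = -70/sqrt(300).
Square and sum: Σ |<v, e_j>|^2 = 43/2.
Compute ||v||^2 = v·v = 22.
Deficit = 22 − 43/2 = 1/2 ≥ 0, confirming Bessel's inequality. (The deficit equals ||v − Σ <v,e_j> e_j||^2, the squared distance from v to span{e_j}.)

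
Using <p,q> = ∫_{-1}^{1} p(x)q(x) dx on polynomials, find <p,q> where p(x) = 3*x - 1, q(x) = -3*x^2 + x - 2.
<p,q> = 8

Expand the product: p(x)·q(x) = -9*x^3 + 6*x^2 - 7*x + 2.
∫_{-1}^{1} of each monomial x^k gives [2/(k+1) if k even, 0 if k odd]. Integrating term-by-term (or equivalently evaluating the antiderivative F(x) = -9*x^4/4 + 2*x^3 - 7*x^2/2 + 2*x at the endpoints):
  F(1) − F(−1) = -7/4 − (-39/4) = 8.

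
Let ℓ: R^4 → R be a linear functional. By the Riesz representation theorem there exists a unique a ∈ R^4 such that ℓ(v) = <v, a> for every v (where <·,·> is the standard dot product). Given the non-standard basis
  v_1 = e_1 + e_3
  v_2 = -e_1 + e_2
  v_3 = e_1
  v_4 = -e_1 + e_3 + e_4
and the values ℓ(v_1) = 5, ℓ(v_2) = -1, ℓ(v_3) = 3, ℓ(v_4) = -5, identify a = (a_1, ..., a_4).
a = (3, 2, 2, -4)

Write a = (a_1, ..., a_4) in the standard basis. For each basis vector v_i, ℓ(v_i) = <v_i, a> is a linear equation in the a_j's. Collect the n equations into a matrix system V a = ℓ, where row i of V is v_i (expressed in the standard basis). Since V is invertible (lower-triangular with 1s on the diagonal, up to permutation), solve by back-substitution:
  V =
[[1, 0, 1, 0],
 [-1, 1, 0, 0],
 [1, 0, 0, 0],
 [-1, 0, 1, 1]]
  V a = (5, -1, 3, -5)
Solving gives a = (3, 2, 2, -4).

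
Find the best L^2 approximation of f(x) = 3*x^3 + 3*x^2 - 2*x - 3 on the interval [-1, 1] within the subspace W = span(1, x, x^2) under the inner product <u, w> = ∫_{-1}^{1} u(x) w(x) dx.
g(x) = 3*x^2 - x/5 - 3

The best approximation g ∈ W is the orthogonal projection of f onto W. Writing g = a_0 + a_1 x + a_2 x^2, the coefficients solve the normal equations G · a = b where
  G_{ij} = <φ_i, φ_j> and b_i = <f, φ_i>, with φ_0 = 1, φ_1 = x, φ_2 = x^2.
G =
  [2, 0, 2/3]
  [0, 2/3, 0]
  [2/3, 0, 2/5],
b = (-4, -2/15, -4/5).
Solving gives a_0 = -3, a_1 = -1/5, a_2 = 3, so
  g(x) = 3*x^2 - x/5 - 3.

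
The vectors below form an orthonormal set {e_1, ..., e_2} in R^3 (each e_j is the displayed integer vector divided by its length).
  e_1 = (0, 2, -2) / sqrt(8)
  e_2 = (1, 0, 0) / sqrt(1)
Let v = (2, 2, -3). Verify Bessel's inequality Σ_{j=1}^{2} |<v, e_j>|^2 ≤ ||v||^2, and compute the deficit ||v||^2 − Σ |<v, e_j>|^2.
Σ |<v, e_j>|^2 = 33/2; ||v||^2 = 17; deficit = 1/2

Write each e_j = u_j / sqrt(<u_j, u_j>) where u_j is the displayed integer vector. Then <v, e_j> = <v, u_j> / sqrt(<u_j, u_j>), so |<v, e_j>|^2 = <v, u_j>^2 / <u_j, u_j>.
Coefficients: <v, e_1> = 10/sqrt(8), <v, e_2> = 2/sqrt(1).
Square and sum: Σ |<v, e_j>|^2 = 33/2.
Compute ||v||^2 = v·v = 17.
Deficit = 17 − 33/2 = 1/2 ≥ 0, confirming Bessel's inequality. (The deficit equals ||v − Σ <v,e_j> e_j||^2, the squared distance from v to span{e_j}.)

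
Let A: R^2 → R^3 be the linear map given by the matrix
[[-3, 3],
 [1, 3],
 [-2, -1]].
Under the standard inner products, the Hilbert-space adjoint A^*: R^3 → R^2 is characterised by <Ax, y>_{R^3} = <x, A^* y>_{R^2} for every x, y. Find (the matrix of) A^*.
A^* = A^T =
[[-3, 1, -2],
 [3, 3, -1]]

For real matrices with standard dot products, the defining identity <Ax, y> = <x, A^* y> gives (Ax)^T y = x^T (A^*) y, i.e. x^T A^T y = x^T (A^*) y. Since this holds for all x, y, we must have A^* = A^T. Therefore
A^* =
[[-3, 1, -2],
 [3, 3, -1]].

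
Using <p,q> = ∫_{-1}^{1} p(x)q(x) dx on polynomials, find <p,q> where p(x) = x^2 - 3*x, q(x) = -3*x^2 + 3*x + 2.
<p,q> = -88/15

Expand the product: p(x)·q(x) = -3*x^4 + 12*x^3 - 7*x^2 - 6*x.
∫_{-1}^{1} of each monomial x^k gives [2/(k+1) if k even, 0 if k odd]. Integrating term-by-term (or equivalently evaluating the antiderivative F(x) = -3*x^5/5 + 3*x^4 - 7*x^3/3 - 3*x^2 at the endpoints):
  F(1) − F(−1) = -44/15 − (44/15) = -88/15.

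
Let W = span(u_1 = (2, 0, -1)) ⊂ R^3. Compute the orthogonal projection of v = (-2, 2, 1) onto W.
proj_W(v) = (-2, 0, 1)

Set up U = [u_1 | ... | u_1] ∈ R^(3×1). The projector onto W = col(U) is P = U (U^T U)^(-1) U^T.
Compute U^T U =
  [5],
and U^T v = (-5).
Solve U^T U · c = U^T v for the coefficients: c = (-1). The projection is proj_W(v) = U c.
Check: (v - proj_W(v)) · u_1 = 0  (should be 0).
Result: proj_W(v) = (-2, 0, 1).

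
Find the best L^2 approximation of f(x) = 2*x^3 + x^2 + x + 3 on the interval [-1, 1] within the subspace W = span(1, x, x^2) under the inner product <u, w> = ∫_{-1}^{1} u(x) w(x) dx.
g(x) = x^2 + 11*x/5 + 3

The best approximation g ∈ W is the orthogonal projection of f onto W. Writing g = a_0 + a_1 x + a_2 x^2, the coefficients solve the normal equations G · a = b where
  G_{ij} = <φ_i, φ_j> and b_i = <f, φ_i>, with φ_0 = 1, φ_1 = x, φ_2 = x^2.
G =
  [2, 0, 2/3]
  [0, 2/3, 0]
  [2/3, 0, 2/5],
b = (20/3, 22/15, 12/5).
Solving gives a_0 = 3, a_1 = 11/5, a_2 = 1, so
  g(x) = x^2 + 11*x/5 + 3.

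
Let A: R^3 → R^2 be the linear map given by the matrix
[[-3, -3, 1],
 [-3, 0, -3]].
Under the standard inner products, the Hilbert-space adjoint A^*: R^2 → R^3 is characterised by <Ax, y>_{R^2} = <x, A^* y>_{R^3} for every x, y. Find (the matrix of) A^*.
A^* = A^T =
[[-3, -3],
 [-3, 0],
 [1, -3]]

For real matrices with standard dot products, the defining identity <Ax, y> = <x, A^* y> gives (Ax)^T y = x^T (A^*) y, i.e. x^T A^T y = x^T (A^*) y. Since this holds for all x, y, we must have A^* = A^T. Therefore
A^* =
[[-3, -3],
 [-3, 0],
 [1, -3]].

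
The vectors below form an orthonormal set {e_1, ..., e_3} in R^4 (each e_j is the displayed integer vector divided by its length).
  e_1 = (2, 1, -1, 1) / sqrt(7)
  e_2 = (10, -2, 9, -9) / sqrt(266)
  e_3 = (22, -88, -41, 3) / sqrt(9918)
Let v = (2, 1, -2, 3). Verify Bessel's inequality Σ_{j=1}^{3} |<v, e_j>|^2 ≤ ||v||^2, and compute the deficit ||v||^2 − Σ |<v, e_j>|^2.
Σ |<v, e_j>|^2 = 4502/261; ||v||^2 = 18; deficit = 196/261

Write each e_j = u_j / sqrt(<u_j, u_j>) where u_j is the displayed integer vector. Then <v, e_j> = <v, u_j> / sqrt(<u_j, u_j>), so |<v, e_j>|^2 = <v, u_j>^2 / <u_j, u_j>.
Coefficients: <v, e_1> = 10/sqrt(7), <v, e_2> = -27/sqrt(266), <v, e_3> = 47/sqrt(9918).
Square and sum: Σ |<v, e_j>|^2 = 4502/261.
Compute ||v||^2 = v·v = 18.
Deficit = 18 − 4502/261 = 196/261 ≥ 0, confirming Bessel's inequality. (The deficit equals ||v − Σ <v,e_j> e_j||^2, the squared distance from v to span{e_j}.)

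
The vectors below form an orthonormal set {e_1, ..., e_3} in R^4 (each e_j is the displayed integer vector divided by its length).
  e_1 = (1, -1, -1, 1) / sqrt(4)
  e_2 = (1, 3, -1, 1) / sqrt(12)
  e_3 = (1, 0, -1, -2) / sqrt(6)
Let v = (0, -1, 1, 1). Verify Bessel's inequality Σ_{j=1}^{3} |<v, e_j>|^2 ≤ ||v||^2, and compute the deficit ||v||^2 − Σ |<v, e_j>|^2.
Σ |<v, e_j>|^2 = 5/2; ||v||^2 = 3; deficit = 1/2

Write each e_j = u_j / sqrt(<u_j, u_j>) where u_j is the displayed integer vector. Then <v, e_j> = <v, u_j> / sqrt(<u_j, u_j>), so |<v, e_j>|^2 = <v, u_j>^2 / <u_j, u_j>.
Coefficients: <v, e_1> = 1/sqrt(4), <v, e_2> = -3/sqrt(12), <v, e_3> = -3/sqrt(6).
Square and sum: Σ |<v, e_j>|^2 = 5/2.
Compute ||v||^2 = v·v = 3.
Deficit = 3 − 5/2 = 1/2 ≥ 0, confirming Bessel's inequality. (The deficit equals ||v − Σ <v,e_j> e_j||^2, the squared distance from v to span{e_j}.)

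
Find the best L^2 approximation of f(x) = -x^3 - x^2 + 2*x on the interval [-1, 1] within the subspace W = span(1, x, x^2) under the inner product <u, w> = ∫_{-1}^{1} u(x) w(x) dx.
g(x) = -x^2 + 7*x/5

The best approximation g ∈ W is the orthogonal projection of f onto W. Writing g = a_0 + a_1 x + a_2 x^2, the coefficients solve the normal equations G · a = b where
  G_{ij} = <φ_i, φ_j> and b_i = <f, φ_i>, with φ_0 = 1, φ_1 = x, φ_2 = x^2.
G =
  [2, 0, 2/3]
  [0, 2/3, 0]
  [2/3, 0, 2/5],
b = (-2/3, 14/15, -2/5).
Solving gives a_0 = 0, a_1 = 7/5, a_2 = -1, so
  g(x) = -x^2 + 7*x/5.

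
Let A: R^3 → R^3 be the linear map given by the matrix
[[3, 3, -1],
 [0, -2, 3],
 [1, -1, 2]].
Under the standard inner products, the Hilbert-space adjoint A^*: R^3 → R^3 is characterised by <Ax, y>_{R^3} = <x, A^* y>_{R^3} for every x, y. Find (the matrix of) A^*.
A^* = A^T =
[[3, 0, 1],
 [3, -2, -1],
 [-1, 3, 2]]

For real matrices with standard dot products, the defining identity <Ax, y> = <x, A^* y> gives (Ax)^T y = x^T (A^*) y, i.e. x^T A^T y = x^T (A^*) y. Since this holds for all x, y, we must have A^* = A^T. Therefore
A^* =
[[3, 0, 1],
 [3, -2, -1],
 [-1, 3, 2]].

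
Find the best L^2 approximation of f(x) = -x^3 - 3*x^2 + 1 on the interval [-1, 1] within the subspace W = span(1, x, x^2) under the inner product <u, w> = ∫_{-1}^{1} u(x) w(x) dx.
g(x) = -3*x^2 - 3*x/5 + 1

The best approximation g ∈ W is the orthogonal projection of f onto W. Writing g = a_0 + a_1 x + a_2 x^2, the coefficients solve the normal equations G · a = b where
  G_{ij} = <φ_i, φ_j> and b_i = <f, φ_i>, with φ_0 = 1, φ_1 = x, φ_2 = x^2.
G =
  [2, 0, 2/3]
  [0, 2/3, 0]
  [2/3, 0, 2/5],
b = (0, -2/5, -8/15).
Solving gives a_0 = 1, a_1 = -3/5, a_2 = -3, so
  g(x) = -3*x^2 - 3*x/5 + 1.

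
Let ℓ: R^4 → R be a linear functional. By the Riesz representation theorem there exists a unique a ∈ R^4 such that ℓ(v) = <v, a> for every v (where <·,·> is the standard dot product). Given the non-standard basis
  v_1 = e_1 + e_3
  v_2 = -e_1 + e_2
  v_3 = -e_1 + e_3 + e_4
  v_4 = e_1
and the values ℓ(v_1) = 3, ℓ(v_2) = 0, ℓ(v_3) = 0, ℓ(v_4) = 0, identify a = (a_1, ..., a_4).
a = (0, 0, 3, -3)

Write a = (a_1, ..., a_4) in the standard basis. For each basis vector v_i, ℓ(v_i) = <v_i, a> is a linear equation in the a_j's. Collect the n equations into a matrix system V a = ℓ, where row i of V is v_i (expressed in the standard basis). Since V is invertible (lower-triangular with 1s on the diagonal, up to permutation), solve by back-substitution:
  V =
[[1, 0, 1, 0],
 [-1, 1, 0, 0],
 [-1, 0, 1, 1],
 [1, 0, 0, 0]]
  V a = (3, 0, 0, 0)
Solving gives a = (0, 0, 3, -3).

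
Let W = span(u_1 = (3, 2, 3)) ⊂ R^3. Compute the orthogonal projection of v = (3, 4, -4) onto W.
proj_W(v) = (15/22, 5/11, 15/22)

Set up U = [u_1 | ... | u_1] ∈ R^(3×1). The projector onto W = col(U) is P = U (U^T U)^(-1) U^T.
Compute U^T U =
  [22],
and U^T v = (5).
Solve U^T U · c = U^T v for the coefficients: c = (5/22). The projection is proj_W(v) = U c.
Check: (v - proj_W(v)) · u_1 = 0  (should be 0).
Result: proj_W(v) = (15/22, 5/11, 15/22).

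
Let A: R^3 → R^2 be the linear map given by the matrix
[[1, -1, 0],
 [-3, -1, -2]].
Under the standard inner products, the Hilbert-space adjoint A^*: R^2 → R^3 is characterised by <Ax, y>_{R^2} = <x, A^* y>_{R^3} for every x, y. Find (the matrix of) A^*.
A^* = A^T =
[[1, -3],
 [-1, -1],
 [0, -2]]

For real matrices with standard dot products, the defining identity <Ax, y> = <x, A^* y> gives (Ax)^T y = x^T (A^*) y, i.e. x^T A^T y = x^T (A^*) y. Since this holds for all x, y, we must have A^* = A^T. Therefore
A^* =
[[1, -3],
 [-1, -1],
 [0, -2]].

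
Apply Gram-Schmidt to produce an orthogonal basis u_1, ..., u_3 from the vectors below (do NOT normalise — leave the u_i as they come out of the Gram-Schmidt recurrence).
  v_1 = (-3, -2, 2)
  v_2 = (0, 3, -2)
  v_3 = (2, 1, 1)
Orthogonal basis:
  u_1 = (-3, -2, 2)
  u_2 = (-30/17, 31/17, -14/17)
  u_3 = (38/121, 114/121, 171/121)

Apply the Gram-Schmidt recurrence
  u_1 = v_1
  u_i = v_i − Σ_{j<i} ((v_i · u_j) / (u_j · u_j)) · u_j.

Step by step this gives:
  u_1 = (-3, -2, 2)
  u_2 = (-30/17, 31/17, -14/17)
  u_3 = (38/121, 114/121, 171/121)

Orthogonality check:
  u_2 · u_1 = 0 (should be 0)
  u_3 · u_1 = 0 (should be 0)
  u_3 · u_2 = 0 (should be 0)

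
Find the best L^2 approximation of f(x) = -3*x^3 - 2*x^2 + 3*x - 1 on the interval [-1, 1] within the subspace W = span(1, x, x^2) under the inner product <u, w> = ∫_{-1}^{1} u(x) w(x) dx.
g(x) = -2*x^2 + 6*x/5 - 1

The best approximation g ∈ W is the orthogonal projection of f onto W. Writing g = a_0 + a_1 x + a_2 x^2, the coefficients solve the normal equations G · a = b where
  G_{ij} = <φ_i, φ_j> and b_i = <f, φ_i>, with φ_0 = 1, φ_1 = x, φ_2 = x^2.
G =
  [2, 0, 2/3]
  [0, 2/3, 0]
  [2/3, 0, 2/5],
b = (-10/3, 4/5, -22/15).
Solving gives a_0 = -1, a_1 = 6/5, a_2 = -2, so
  g(x) = -2*x^2 + 6*x/5 - 1.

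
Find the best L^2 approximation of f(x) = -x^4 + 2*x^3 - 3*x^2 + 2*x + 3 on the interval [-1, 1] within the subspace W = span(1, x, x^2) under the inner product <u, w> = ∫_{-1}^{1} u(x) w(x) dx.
g(x) = -27*x^2/7 + 16*x/5 + 108/35

The best approximation g ∈ W is the orthogonal projection of f onto W. Writing g = a_0 + a_1 x + a_2 x^2, the coefficients solve the normal equations G · a = b where
  G_{ij} = <φ_i, φ_j> and b_i = <f, φ_i>, with φ_0 = 1, φ_1 = x, φ_2 = x^2.
G =
  [2, 0, 2/3]
  [0, 2/3, 0]
  [2/3, 0, 2/5],
b = (18/5, 32/15, 18/35).
Solving gives a_0 = 108/35, a_1 = 16/5, a_2 = -27/7, so
  g(x) = -27*x^2/7 + 16*x/5 + 108/35.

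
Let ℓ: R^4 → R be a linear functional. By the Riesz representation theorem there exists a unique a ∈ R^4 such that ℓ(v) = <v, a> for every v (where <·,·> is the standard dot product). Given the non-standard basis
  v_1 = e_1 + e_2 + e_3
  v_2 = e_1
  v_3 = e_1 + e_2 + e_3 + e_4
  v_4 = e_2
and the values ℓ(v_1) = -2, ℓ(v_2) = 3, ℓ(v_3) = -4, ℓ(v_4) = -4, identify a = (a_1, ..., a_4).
a = (3, -4, -1, -2)

Write a = (a_1, ..., a_4) in the standard basis. For each basis vector v_i, ℓ(v_i) = <v_i, a> is a linear equation in the a_j's. Collect the n equations into a matrix system V a = ℓ, where row i of V is v_i (expressed in the standard basis). Since V is invertible (lower-triangular with 1s on the diagonal, up to permutation), solve by back-substitution:
  V =
[[1, 1, 1, 0],
 [1, 0, 0, 0],
 [1, 1, 1, 1],
 [0, 1, 0, 0]]
  V a = (-2, 3, -4, -4)
Solving gives a = (3, -4, -1, -2).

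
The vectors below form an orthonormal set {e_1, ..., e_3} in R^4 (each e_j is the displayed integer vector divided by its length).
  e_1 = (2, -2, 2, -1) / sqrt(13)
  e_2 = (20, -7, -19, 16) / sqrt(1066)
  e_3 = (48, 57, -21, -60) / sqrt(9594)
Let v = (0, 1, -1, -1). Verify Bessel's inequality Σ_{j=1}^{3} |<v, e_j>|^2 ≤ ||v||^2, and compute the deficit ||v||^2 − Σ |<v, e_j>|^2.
Σ |<v, e_j>|^2 = 35/13; ||v||^2 = 3; deficit = 4/13

Write each e_j = u_j / sqrt(<u_j, u_j>) where u_j is the displayed integer vector. Then <v, e_j> = <v, u_j> / sqrt(<u_j, u_j>), so |<v, e_j>|^2 = <v, u_j>^2 / <u_j, u_j>.
Coefficients: <v, e_1> = -3/sqrt(13), <v, e_2> = -4/sqrt(1066), <v, e_3> = 138/sqrt(9594).
Square and sum: Σ |<v, e_j>|^2 = 35/13.
Compute ||v||^2 = v·v = 3.
Deficit = 3 − 35/13 = 4/13 ≥ 0, confirming Bessel's inequality. (The deficit equals ||v − Σ <v,e_j> e_j||^2, the squared distance from v to span{e_j}.)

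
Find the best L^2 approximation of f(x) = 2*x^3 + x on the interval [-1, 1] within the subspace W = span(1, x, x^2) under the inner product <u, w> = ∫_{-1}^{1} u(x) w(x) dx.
g(x) = 11*x/5

The best approximation g ∈ W is the orthogonal projection of f onto W. Writing g = a_0 + a_1 x + a_2 x^2, the coefficients solve the normal equations G · a = b where
  G_{ij} = <φ_i, φ_j> and b_i = <f, φ_i>, with φ_0 = 1, φ_1 = x, φ_2 = x^2.
G =
  [2, 0, 2/3]
  [0, 2/3, 0]
  [2/3, 0, 2/5],
b = (0, 22/15, 0).
Solving gives a_0 = 0, a_1 = 11/5, a_2 = 0, so
  g(x) = 11*x/5.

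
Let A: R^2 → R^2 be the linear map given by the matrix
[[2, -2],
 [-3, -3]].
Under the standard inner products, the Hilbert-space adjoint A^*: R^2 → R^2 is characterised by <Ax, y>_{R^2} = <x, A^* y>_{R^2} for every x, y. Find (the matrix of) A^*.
A^* = A^T =
[[2, -3],
 [-2, -3]]

For real matrices with standard dot products, the defining identity <Ax, y> = <x, A^* y> gives (Ax)^T y = x^T (A^*) y, i.e. x^T A^T y = x^T (A^*) y. Since this holds for all x, y, we must have A^* = A^T. Therefore
A^* =
[[2, -3],
 [-2, -3]].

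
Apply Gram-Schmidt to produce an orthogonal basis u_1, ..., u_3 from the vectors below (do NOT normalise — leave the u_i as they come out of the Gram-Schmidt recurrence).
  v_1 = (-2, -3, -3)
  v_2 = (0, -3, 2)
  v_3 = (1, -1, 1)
Orthogonal basis:
  u_1 = (-2, -3, -3)
  u_2 = (3/11, -57/22, 53/22)
  u_3 = (195/277, -52/277, -78/277)

Apply the Gram-Schmidt recurrence
  u_1 = v_1
  u_i = v_i − Σ_{j<i} ((v_i · u_j) / (u_j · u_j)) · u_j.

Step by step this gives:
  u_1 = (-2, -3, -3)
  u_2 = (3/11, -57/22, 53/22)
  u_3 = (195/277, -52/277, -78/277)

Orthogonality check:
  u_2 · u_1 = 0 (should be 0)
  u_3 · u_1 = 0 (should be 0)
  u_3 · u_2 = 0 (should be 0)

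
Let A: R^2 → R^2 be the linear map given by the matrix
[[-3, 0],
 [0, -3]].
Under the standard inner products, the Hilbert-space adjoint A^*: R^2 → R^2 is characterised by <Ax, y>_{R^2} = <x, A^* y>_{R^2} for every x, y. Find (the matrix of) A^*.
A^* = A^T =
[[-3, 0],
 [0, -3]]

For real matrices with standard dot products, the defining identity <Ax, y> = <x, A^* y> gives (Ax)^T y = x^T (A^*) y, i.e. x^T A^T y = x^T (A^*) y. Since this holds for all x, y, we must have A^* = A^T. Therefore
A^* =
[[-3, 0],
 [0, -3]].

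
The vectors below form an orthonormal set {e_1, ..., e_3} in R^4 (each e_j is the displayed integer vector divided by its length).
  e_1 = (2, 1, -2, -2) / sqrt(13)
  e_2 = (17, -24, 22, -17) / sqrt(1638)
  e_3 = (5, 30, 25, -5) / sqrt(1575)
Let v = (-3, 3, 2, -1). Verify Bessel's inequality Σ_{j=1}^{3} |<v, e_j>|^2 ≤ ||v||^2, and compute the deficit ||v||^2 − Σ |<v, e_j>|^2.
Σ |<v, e_j>|^2 = 15; ||v||^2 = 23; deficit = 8

Write each e_j = u_j / sqrt(<u_j, u_j>) where u_j is the displayed integer vector. Then <v, e_j> = <v, u_j> / sqrt(<u_j, u_j>), so |<v, e_j>|^2 = <v, u_j>^2 / <u_j, u_j>.
Coefficients: <v, e_1> = -5/sqrt(13), <v, e_2> = -62/sqrt(1638), <v, e_3> = 130/sqrt(1575).
Square and sum: Σ |<v, e_j>|^2 = 15.
Compute ||v||^2 = v·v = 23.
Deficit = 23 − 15 = 8 ≥ 0, confirming Bessel's inequality. (The deficit equals ||v − Σ <v,e_j> e_j||^2, the squared distance from v to span{e_j}.)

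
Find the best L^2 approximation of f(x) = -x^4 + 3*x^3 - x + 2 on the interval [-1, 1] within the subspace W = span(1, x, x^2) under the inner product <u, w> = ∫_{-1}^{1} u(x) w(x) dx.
g(x) = -6*x^2/7 + 4*x/5 + 73/35

The best approximation g ∈ W is the orthogonal projection of f onto W. Writing g = a_0 + a_1 x + a_2 x^2, the coefficients solve the normal equations G · a = b where
  G_{ij} = <φ_i, φ_j> and b_i = <f, φ_i>, with φ_0 = 1, φ_1 = x, φ_2 = x^2.
G =
  [2, 0, 2/3]
  [0, 2/3, 0]
  [2/3, 0, 2/5],
b = (18/5, 8/15, 22/21).
Solving gives a_0 = 73/35, a_1 = 4/5, a_2 = -6/7, so
  g(x) = -6*x^2/7 + 4*x/5 + 73/35.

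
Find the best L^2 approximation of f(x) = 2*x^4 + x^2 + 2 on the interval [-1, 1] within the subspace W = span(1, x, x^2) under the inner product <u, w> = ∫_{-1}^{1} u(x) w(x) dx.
g(x) = 19*x^2/7 + 64/35

The best approximation g ∈ W is the orthogonal projection of f onto W. Writing g = a_0 + a_1 x + a_2 x^2, the coefficients solve the normal equations G · a = b where
  G_{ij} = <φ_i, φ_j> and b_i = <f, φ_i>, with φ_0 = 1, φ_1 = x, φ_2 = x^2.
G =
  [2, 0, 2/3]
  [0, 2/3, 0]
  [2/3, 0, 2/5],
b = (82/15, 0, 242/105).
Solving gives a_0 = 64/35, a_1 = 0, a_2 = 19/7, so
  g(x) = 19*x^2/7 + 64/35.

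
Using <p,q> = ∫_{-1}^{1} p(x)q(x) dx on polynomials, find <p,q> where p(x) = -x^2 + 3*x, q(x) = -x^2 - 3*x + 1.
<p,q> = -94/15

Expand the product: p(x)·q(x) = x^4 - 10*x^2 + 3*x.
∫_{-1}^{1} of each monomial x^k gives [2/(k+1) if k even, 0 if k odd]. Integrating term-by-term (or equivalently evaluating the antiderivative F(x) = x^5/5 - 10*x^3/3 + 3*x^2/2 at the endpoints):
  F(1) − F(−1) = -49/30 − (139/30) = -94/15.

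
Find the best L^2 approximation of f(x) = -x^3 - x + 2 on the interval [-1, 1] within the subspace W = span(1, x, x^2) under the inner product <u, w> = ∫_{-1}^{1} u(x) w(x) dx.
g(x) = 2 - 8*x/5

The best approximation g ∈ W is the orthogonal projection of f onto W. Writing g = a_0 + a_1 x + a_2 x^2, the coefficients solve the normal equations G · a = b where
  G_{ij} = <φ_i, φ_j> and b_i = <f, φ_i>, with φ_0 = 1, φ_1 = x, φ_2 = x^2.
G =
  [2, 0, 2/3]
  [0, 2/3, 0]
  [2/3, 0, 2/5],
b = (4, -16/15, 4/3).
Solving gives a_0 = 2, a_1 = -8/5, a_2 = 0, so
  g(x) = 2 - 8*x/5.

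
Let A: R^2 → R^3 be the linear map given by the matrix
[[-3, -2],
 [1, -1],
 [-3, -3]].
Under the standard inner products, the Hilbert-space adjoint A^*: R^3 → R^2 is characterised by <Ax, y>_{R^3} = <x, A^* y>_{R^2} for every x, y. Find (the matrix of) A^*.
A^* = A^T =
[[-3, 1, -3],
 [-2, -1, -3]]

For real matrices with standard dot products, the defining identity <Ax, y> = <x, A^* y> gives (Ax)^T y = x^T (A^*) y, i.e. x^T A^T y = x^T (A^*) y. Since this holds for all x, y, we must have A^* = A^T. Therefore
A^* =
[[-3, 1, -3],
 [-2, -1, -3]].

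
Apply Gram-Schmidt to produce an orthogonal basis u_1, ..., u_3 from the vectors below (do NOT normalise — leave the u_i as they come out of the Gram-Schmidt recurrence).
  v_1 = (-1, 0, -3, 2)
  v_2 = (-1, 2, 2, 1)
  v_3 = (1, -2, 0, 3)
Orthogonal basis:
  u_1 = (-1, 0, -3, 2)
  u_2 = (-17/14, 2, 19/14, 10/7)
  u_3 = (162/131, -236/131, 158/131, 318/131)

Apply the Gram-Schmidt recurrence
  u_1 = v_1
  u_i = v_i − Σ_{j<i} ((v_i · u_j) / (u_j · u_j)) · u_j.

Step by step this gives:
  u_1 = (-1, 0, -3, 2)
  u_2 = (-17/14, 2, 19/14, 10/7)
  u_3 = (162/131, -236/131, 158/131, 318/131)

Orthogonality check:
  u_2 · u_1 = 0 (should be 0)
  u_3 · u_1 = 0 (should be 0)
  u_3 · u_2 = 0 (should be 0)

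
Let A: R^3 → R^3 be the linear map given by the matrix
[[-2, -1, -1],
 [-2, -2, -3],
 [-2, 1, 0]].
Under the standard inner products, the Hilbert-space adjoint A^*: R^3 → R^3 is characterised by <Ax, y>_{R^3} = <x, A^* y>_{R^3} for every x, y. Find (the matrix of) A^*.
A^* = A^T =
[[-2, -2, -2],
 [-1, -2, 1],
 [-1, -3, 0]]

For real matrices with standard dot products, the defining identity <Ax, y> = <x, A^* y> gives (Ax)^T y = x^T (A^*) y, i.e. x^T A^T y = x^T (A^*) y. Since this holds for all x, y, we must have A^* = A^T. Therefore
A^* =
[[-2, -2, -2],
 [-1, -2, 1],
 [-1, -3, 0]].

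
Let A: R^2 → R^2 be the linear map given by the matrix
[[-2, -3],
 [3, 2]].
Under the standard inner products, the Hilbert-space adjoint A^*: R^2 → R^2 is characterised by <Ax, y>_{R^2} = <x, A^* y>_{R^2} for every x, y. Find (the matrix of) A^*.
A^* = A^T =
[[-2, 3],
 [-3, 2]]

For real matrices with standard dot products, the defining identity <Ax, y> = <x, A^* y> gives (Ax)^T y = x^T (A^*) y, i.e. x^T A^T y = x^T (A^*) y. Since this holds for all x, y, we must have A^* = A^T. Therefore
A^* =
[[-2, 3],
 [-3, 2]].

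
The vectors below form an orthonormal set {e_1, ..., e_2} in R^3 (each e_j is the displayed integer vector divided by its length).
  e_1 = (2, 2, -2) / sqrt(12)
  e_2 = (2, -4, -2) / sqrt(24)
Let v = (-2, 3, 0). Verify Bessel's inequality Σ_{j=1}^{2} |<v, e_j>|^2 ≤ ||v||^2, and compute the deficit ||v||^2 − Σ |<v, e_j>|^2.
Σ |<v, e_j>|^2 = 11; ||v||^2 = 13; deficit = 2

Write each e_j = u_j / sqrt(<u_j, u_j>) where u_j is the displayed integer vector. Then <v, e_j> = <v, u_j> / sqrt(<u_j, u_j>), so |<v, e_j>|^2 = <v, u_j>^2 / <u_j, u_j>.
Coefficients: <v, e_1> = 2/sqrt(12), <v, e_2> = -16/sqrt(24).
Square and sum: Σ |<v, e_j>|^2 = 11.
Compute ||v||^2 = v·v = 13.
Deficit = 13 − 11 = 2 ≥ 0, confirming Bessel's inequality. (The deficit equals ||v − Σ <v,e_j> e_j||^2, the squared distance from v to span{e_j}.)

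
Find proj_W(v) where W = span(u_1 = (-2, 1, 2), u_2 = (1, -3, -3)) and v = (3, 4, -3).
proj_W(v) = (108/25, 56/25, -4/5)

Set up U = [u_1 | ... | u_2] ∈ R^(3×2). The projector onto W = col(U) is P = U (U^T U)^(-1) U^T.
Compute U^T U =
  [9, -11]
  [-11, 19],
and U^T v = (-8, 0).
Solve U^T U · c = U^T v for the coefficients: c = (-76/25, -44/25). The projection is proj_W(v) = U c.
Check: (v - proj_W(v)) · u_1 = 0  (should be 0).
Check: (v - proj_W(v)) · u_2 = 0  (should be 0).
Result: proj_W(v) = (108/25, 56/25, -4/5).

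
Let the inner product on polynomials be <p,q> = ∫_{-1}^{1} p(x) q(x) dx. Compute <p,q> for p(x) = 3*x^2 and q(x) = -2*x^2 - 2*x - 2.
<p,q> = -32/5

Expand the product: p(x)·q(x) = -6*x^4 - 6*x^3 - 6*x^2.
∫_{-1}^{1} of each monomial x^k gives [2/(k+1) if k even, 0 if k odd]. Integrating term-by-term (or equivalently evaluating the antiderivative F(x) = -6*x^5/5 - 3*x^4/2 - 2*x^3 at the endpoints):
  F(1) − F(−1) = -47/10 − (17/10) = -32/5.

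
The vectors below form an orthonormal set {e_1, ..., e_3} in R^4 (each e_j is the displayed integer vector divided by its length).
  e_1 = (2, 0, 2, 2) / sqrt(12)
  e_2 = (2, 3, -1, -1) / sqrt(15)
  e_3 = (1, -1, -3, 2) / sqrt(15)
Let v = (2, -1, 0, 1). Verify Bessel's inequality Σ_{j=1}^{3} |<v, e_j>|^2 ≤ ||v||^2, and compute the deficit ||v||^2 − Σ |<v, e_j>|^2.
Σ |<v, e_j>|^2 = 14/3; ||v||^2 = 6; deficit = 4/3

Write each e_j = u_j / sqrt(<u_j, u_j>) where u_j is the displayed integer vector. Then <v, e_j> = <v, u_j> / sqrt(<u_j, u_j>), so |<v, e_j>|^2 = <v, u_j>^2 / <u_j, u_j>.
Coefficients: <v, e_1> = 6/sqrt(12), <v, e_2> = 0/sqrt(15), <v, e_3> = 5/sqrt(15).
Square and sum: Σ |<v, e_j>|^2 = 14/3.
Compute ||v||^2 = v·v = 6.
Deficit = 6 − 14/3 = 4/3 ≥ 0, confirming Bessel's inequality. (The deficit equals ||v − Σ <v,e_j> e_j||^2, the squared distance from v to span{e_j}.)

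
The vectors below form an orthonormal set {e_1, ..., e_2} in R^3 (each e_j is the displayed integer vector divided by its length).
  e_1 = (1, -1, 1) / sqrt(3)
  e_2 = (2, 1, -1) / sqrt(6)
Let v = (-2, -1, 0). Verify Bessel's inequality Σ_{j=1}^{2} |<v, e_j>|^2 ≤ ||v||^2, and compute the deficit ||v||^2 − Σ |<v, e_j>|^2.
Σ |<v, e_j>|^2 = 9/2; ||v||^2 = 5; deficit = 1/2

Write each e_j = u_j / sqrt(<u_j, u_j>) where u_j is the displayed integer vector. Then <v, e_j> = <v, u_j> / sqrt(<u_j, u_j>), so |<v, e_j>|^2 = <v, u_j>^2 / <u_j, u_j>.
Coefficients: <v, e_1> = -1/sqrt(3), <v, e_2> = -5/sqrt(6).
Square and sum: Σ |<v, e_j>|^2 = 9/2.
Compute ||v||^2 = v·v = 5.
Deficit = 5 − 9/2 = 1/2 ≥ 0, confirming Bessel's inequality. (The deficit equals ||v − Σ <v,e_j> e_j||^2, the squared distance from v to span{e_j}.)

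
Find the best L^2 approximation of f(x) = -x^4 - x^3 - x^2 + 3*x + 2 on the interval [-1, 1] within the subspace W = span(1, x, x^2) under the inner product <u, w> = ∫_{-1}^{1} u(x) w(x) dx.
g(x) = -13*x^2/7 + 12*x/5 + 73/35

The best approximation g ∈ W is the orthogonal projection of f onto W. Writing g = a_0 + a_1 x + a_2 x^2, the coefficients solve the normal equations G · a = b where
  G_{ij} = <φ_i, φ_j> and b_i = <f, φ_i>, with φ_0 = 1, φ_1 = x, φ_2 = x^2.
G =
  [2, 0, 2/3]
  [0, 2/3, 0]
  [2/3, 0, 2/5],
b = (44/15, 8/5, 68/105).
Solving gives a_0 = 73/35, a_1 = 12/5, a_2 = -13/7, so
  g(x) = -13*x^2/7 + 12*x/5 + 73/35.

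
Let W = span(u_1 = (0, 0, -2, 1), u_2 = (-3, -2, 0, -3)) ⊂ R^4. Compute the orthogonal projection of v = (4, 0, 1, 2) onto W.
proj_W(v) = (270/101, 180/101, 108/101, 216/101)

Set up U = [u_1 | ... | u_2] ∈ R^(4×2). The projector onto W = col(U) is P = U (U^T U)^(-1) U^T.
Compute U^T U =
  [5, -3]
  [-3, 22],
and U^T v = (0, -18).
Solve U^T U · c = U^T v for the coefficients: c = (-54/101, -90/101). The projection is proj_W(v) = U c.
Check: (v - proj_W(v)) · u_1 = 0  (should be 0).
Check: (v - proj_W(v)) · u_2 = 0  (should be 0).
Result: proj_W(v) = (270/101, 180/101, 108/101, 216/101).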